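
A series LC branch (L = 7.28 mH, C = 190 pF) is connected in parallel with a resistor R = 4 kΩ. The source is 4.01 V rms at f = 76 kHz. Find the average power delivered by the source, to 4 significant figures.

ω = 2πf = 477500 rad/s
X_L = ωL = 3476 Ω
X_C = 1/(ωC) = 11020 Ω
Branch 1: Z₁ = R = 4000 Ω
Branch 2 (series LC): Z₂ = j(X_L − X_C) = −j7545 Ω
Parallel: Z = Z₁Z₂/(Z₁+Z₂), |Z| = 3534 Ω, ∠Z = -27.93°
I = V/|Z| = 1.135 mA
P = VI cos φ = 4.01 × 0.001135 × cos(-27.93°) = 4.020 mW

4.020 mW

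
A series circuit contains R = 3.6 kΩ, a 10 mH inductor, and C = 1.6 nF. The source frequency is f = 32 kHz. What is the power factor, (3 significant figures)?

ω = 2πf = 201100 rad/s
X_L = ωL = 2010 Ω
X_C = 1/(ωC) = 3110 Ω
Net reactance X = X_L − X_C = -1100 Ω
Z = 3600 − j1100 Ω
|Z| = √(3600² + 1100²) = 3760 Ω
∠Z = arctan(-1100/3600) = -17.0°
cos φ = cos(-17.0°) = 0.957

0.957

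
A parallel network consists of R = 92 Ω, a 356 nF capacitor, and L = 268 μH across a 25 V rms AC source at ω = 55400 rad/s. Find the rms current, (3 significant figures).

1.22 A

X_L = ωL = 14.8 Ω
X_C = 1/(ωC) = 50.7 Ω
Parallel: admittances add. Y = 1/R + 1/(jωL) + jωC
Y = (0.0109 − j0.0476) S
|Y| = 0.0489 S → |Z| = 1/|Y| = 20.5 Ω, ∠Z = −∠Y = 77.1°
I = V/|Z| = 25/20.5 = 1.22 A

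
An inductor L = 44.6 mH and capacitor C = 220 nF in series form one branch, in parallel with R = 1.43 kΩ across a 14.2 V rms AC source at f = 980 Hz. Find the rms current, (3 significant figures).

ω = 2πf = 6158 rad/s
X_L = ωL = 275 Ω
X_C = 1/(ωC) = 738 Ω
Branch 1: Z₁ = R = 1430 Ω
Branch 2 (series LC): Z₂ = j(X_L − X_C) = −j464 Ω
Parallel: Z = Z₁Z₂/(Z₁+Z₂), |Z| = 441 Ω, ∠Z = -72.0°
I = V/|Z| = 14.2/441 = 32.2 mA

32.2 mA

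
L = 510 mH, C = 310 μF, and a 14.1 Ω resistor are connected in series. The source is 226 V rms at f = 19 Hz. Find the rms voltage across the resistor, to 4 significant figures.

ω = 2πf = 119.4 rad/s
X_L = ωL = 60.88 Ω
X_C = 1/(ωC) = 27.02 Ω
Net reactance X = X_L − X_C = 33.86 Ω
Z = 14.10 + j33.86 Ω
|Z| = √(14.10² + 33.86²) = 36.68 Ω
I = V/|Z| = 6.161 A
V_R = I·|Z_R| = 6.161 × 14.10 = 86.87 V

86.87 V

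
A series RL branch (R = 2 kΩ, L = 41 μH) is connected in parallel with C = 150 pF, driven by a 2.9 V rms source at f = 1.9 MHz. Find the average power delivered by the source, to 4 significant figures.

3.967 mW

ω = 2πf = 1.194e+07 rad/s
X_L = ωL = 489.5 Ω
X_C = 1/(ωC) = 558.4 Ω
Branch 1 (R+jX_L): Z₁ = 2000 + j489.5 Ω, |Z₁| = 2059 Ω
Branch 2 (−jX_C): Z₂ = −j558.4 Ω
Parallel: Z = Z₁Z₂/(Z₁+Z₂), |Z| = 574.6 Ω, ∠Z = -74.27°
I = V/|Z| = 5.047 mA
P = VI cos φ = 2.9 × 0.005047 × cos(-74.27°) = 3.967 mW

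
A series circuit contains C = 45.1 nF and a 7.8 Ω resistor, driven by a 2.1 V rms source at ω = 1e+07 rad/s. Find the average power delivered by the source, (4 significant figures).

523.1 mW

X_C = 1/(ωC) = 2.217 Ω
Z = 7.800 − j2.217 Ω
|Z| = √(7.800² + 2.217²) = 8.109 Ω
∠Z = arctan(-2.217/7.800) = -15.87°
I = V/|Z| = 259.0 mA
P = VI cos φ = 2.1 × 0.2590 × cos(-15.87°) = 523.1 mW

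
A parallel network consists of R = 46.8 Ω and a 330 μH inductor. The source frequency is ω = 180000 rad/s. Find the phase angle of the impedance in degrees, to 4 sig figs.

X_L = ωL = 59.40 Ω
Parallel: admittances add. Y = 1/R + 1/(jωL)
Y = (0.02137 − j0.01684) S
|Y| = 0.02720 S → |Z| = 1/|Y| = 36.76 Ω, ∠Z = −∠Y = 38.23°

38.23°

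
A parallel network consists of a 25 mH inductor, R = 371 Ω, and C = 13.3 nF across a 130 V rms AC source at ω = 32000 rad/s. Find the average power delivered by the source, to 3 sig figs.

45.6 W

X_L = ωL = 800 Ω
X_C = 1/(ωC) = 2350 Ω
Parallel: admittances add. Y = 1/R + 1/(jωL) + jωC
Y = (0.00270 − j0.000824) S
|Y| = 0.00282 S → |Z| = 1/|Y| = 355 Ω, ∠Z = −∠Y = 17.0°
I = V/|Z| = 366 mA
P = VI cos φ = 130 × 0.366 × cos(17.0°) = 45.6 W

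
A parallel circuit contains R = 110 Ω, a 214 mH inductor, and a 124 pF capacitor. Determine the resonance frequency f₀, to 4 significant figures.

30.90 kHz

ω₀ = 1/√(LC) = 1/√(0.214 × 1.24e-10) = 194100 rad/s
f₀ = ω₀/(2π) = 30.90 kHz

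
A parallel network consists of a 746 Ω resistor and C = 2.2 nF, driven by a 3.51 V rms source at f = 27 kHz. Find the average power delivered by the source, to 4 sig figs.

ω = 2πf = 169600 rad/s
X_C = 1/(ωC) = 2679 Ω
Parallel: admittances add. Y = 1/R + jωC
Y = (0.001340 + j0.0003732) S
|Y| = 0.001391 S → |Z| = 1/|Y| = 718.7 Ω, ∠Z = −∠Y = -15.56°
I = V/|Z| = 4.884 mA
P = VI cos φ = 3.51 × 0.004884 × cos(-15.56°) = 16.51 mW

16.51 mW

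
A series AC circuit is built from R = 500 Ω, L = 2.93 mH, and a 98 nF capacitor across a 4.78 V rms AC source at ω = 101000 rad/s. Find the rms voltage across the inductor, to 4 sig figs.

2.636 V

X_L = ωL = 295.9 Ω
X_C = 1/(ωC) = 101.0 Ω
Net reactance X = X_L − X_C = 194.9 Ω
Z = 500.0 + j194.9 Ω
|Z| = √(500.0² + 194.9²) = 536.6 Ω
I = V/|Z| = 8.907 mA
V_L = I·|Z_L| = 0.008907 × 295.9 = 2.636 V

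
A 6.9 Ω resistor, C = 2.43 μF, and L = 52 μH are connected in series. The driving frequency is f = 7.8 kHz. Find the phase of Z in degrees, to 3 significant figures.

ω = 2πf = 49010 rad/s
X_L = ωL = 2.55 Ω
X_C = 1/(ωC) = 8.40 Ω
Net reactance X = X_L − X_C = -5.85 Ω
Z = 6.90 − j5.85 Ω
|Z| = √(6.90² + 5.85²) = 9.05 Ω
∠Z = arctan(-5.85/6.90) = -40.3°

-40.3°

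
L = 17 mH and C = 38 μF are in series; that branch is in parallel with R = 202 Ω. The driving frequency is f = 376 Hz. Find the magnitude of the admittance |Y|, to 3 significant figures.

34.8 mS

ω = 2πf = 2362 rad/s
X_L = ωL = 40.2 Ω
X_C = 1/(ωC) = 11.1 Ω
Branch 1: Z₁ = R = 202 Ω
Branch 2 (series LC): Z₂ = j(X_L − X_C) = j29.0 Ω
Parallel: Z = Z₁Z₂/(Z₁+Z₂), |Z| = 28.7 Ω, ∠Z = 81.8°
|Y| = 1/|Z| = 34.8 mS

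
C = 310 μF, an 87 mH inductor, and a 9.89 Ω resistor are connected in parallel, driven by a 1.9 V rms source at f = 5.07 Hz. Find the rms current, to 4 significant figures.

693.9 mA

ω = 2πf = 31.86 rad/s
X_L = ωL = 2.771 Ω
X_C = 1/(ωC) = 101.3 Ω
Parallel: admittances add. Y = 1/R + 1/(jωL) + jωC
Y = (0.1011 − j0.3509) S
|Y| = 0.3652 S → |Z| = 1/|Y| = 2.738 Ω, ∠Z = −∠Y = 73.93°
I = V/|Z| = 1.9/2.738 = 693.9 mA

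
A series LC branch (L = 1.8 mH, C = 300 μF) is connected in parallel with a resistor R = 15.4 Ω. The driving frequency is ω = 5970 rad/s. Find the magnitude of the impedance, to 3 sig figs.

X_L = ωL = 10.7 Ω
X_C = 1/(ωC) = 0.558 Ω
Branch 1: Z₁ = R = 15.4 Ω
Branch 2 (series LC): Z₂ = j(X_L − X_C) = j10.2 Ω
Parallel: Z = Z₁Z₂/(Z₁+Z₂), |Z| = 8.50 Ω, ∠Z = 56.5°

8.50 Ω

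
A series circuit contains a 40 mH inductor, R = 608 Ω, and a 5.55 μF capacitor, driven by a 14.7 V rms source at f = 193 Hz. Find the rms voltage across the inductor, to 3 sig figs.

ω = 2πf = 1213 rad/s
X_L = ωL = 48.5 Ω
X_C = 1/(ωC) = 149 Ω
Net reactance X = X_L − X_C = -100 Ω
Z = 608 − j100 Ω
|Z| = √(608² + 100²) = 616 Ω
I = V/|Z| = 23.9 mA
V_L = I·|Z_L| = 0.0239 × 48.5 = 1.16 V

1.16 V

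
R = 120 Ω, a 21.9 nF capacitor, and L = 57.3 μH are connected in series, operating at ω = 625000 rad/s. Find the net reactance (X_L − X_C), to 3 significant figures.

-37.2 Ω

X_L = ωL = 35.8 Ω
X_C = 1/(ωC) = 73.1 Ω
X = 35.8 − 73.1 = -37.2 Ω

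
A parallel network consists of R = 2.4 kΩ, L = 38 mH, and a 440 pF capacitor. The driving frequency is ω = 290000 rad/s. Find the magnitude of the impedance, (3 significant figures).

X_L = ωL = 11000 Ω
X_C = 1/(ωC) = 7840 Ω
Parallel: admittances add. Y = 1/R + 1/(jωL) + jωC
Y = (0.000417 + j3.69e-05) S
|Y| = 0.000418 S → |Z| = 1/|Y| = 2390 Ω, ∠Z = −∠Y = -5.05°

2390 Ω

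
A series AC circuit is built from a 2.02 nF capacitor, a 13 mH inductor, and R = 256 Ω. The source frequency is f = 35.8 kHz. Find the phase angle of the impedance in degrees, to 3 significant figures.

ω = 2πf = 224900 rad/s
X_L = ωL = 2920 Ω
X_C = 1/(ωC) = 2200 Ω
Net reactance X = X_L − X_C = 723 Ω
Z = 256 + j723 Ω
|Z| = √(256² + 723²) = 767 Ω
∠Z = arctan(723/256) = 70.5°

70.5°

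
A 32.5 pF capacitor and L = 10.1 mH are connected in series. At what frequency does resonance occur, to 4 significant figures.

277.8 kHz

ω₀ = 1/√(LC) = 1/√(0.0101 × 3.25e-11) = 1.745e+06 rad/s
f₀ = ω₀/(2π) = 277.8 kHz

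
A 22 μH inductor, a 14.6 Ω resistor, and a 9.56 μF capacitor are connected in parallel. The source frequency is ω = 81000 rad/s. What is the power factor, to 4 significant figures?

0.3059

X_L = ωL = 1.782 Ω
X_C = 1/(ωC) = 1.291 Ω
Parallel: admittances add. Y = 1/R + 1/(jωL) + jωC
Y = (0.06849 + j0.2132) S
|Y| = 0.2239 S → |Z| = 1/|Y| = 4.466 Ω, ∠Z = −∠Y = -72.19°
cos φ = cos(-72.19°) = 0.3059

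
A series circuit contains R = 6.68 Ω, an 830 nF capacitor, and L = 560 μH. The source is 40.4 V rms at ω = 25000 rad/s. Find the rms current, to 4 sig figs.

1.160 A

X_L = ωL = 14.00 Ω
X_C = 1/(ωC) = 48.19 Ω
Net reactance X = X_L − X_C = -34.19 Ω
Z = 6.680 − j34.19 Ω
|Z| = √(6.680² + 34.19²) = 34.84 Ω
I = V/|Z| = 40.4/34.84 = 1.160 A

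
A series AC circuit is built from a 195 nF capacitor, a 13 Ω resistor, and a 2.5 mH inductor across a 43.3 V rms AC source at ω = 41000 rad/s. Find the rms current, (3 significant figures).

X_L = ωL = 102 Ω
X_C = 1/(ωC) = 125 Ω
Net reactance X = X_L − X_C = -22.6 Ω
Z = 13.0 − j22.6 Ω
|Z| = √(13.0² + 22.6²) = 26.1 Ω
I = V/|Z| = 43.3/26.1 = 1.66 A

1.66 A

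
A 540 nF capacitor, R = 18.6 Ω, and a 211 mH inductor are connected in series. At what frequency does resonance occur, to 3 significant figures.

472 Hz

ω₀ = 1/√(LC) = 1/√(0.211 × 5.4e-07) = 2963 rad/s
f₀ = ω₀/(2π) = 472 Hz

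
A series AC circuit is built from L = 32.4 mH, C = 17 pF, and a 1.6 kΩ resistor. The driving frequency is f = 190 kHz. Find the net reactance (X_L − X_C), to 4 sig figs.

ω = 2πf = 1.194e+06 rad/s
X_L = ωL = 38680 Ω
X_C = 1/(ωC) = 49270 Ω
X = 38680 − 49270 = -10590 Ω

-10590 Ω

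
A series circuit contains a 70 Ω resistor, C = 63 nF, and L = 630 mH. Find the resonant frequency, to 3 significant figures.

ω₀ = 1/√(LC) = 1/√(0.63 × 6.3e-08) = 5019 rad/s
f₀ = ω₀/(2π) = 799 Hz

799 Hz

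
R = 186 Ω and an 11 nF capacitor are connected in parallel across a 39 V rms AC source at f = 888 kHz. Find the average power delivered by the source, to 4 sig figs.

ω = 2πf = 5.579e+06 rad/s
X_C = 1/(ωC) = 16.29 Ω
Parallel: admittances add. Y = 1/R + jωC
Y = (0.005376 + j0.06137) S
|Y| = 0.06161 S → |Z| = 1/|Y| = 16.23 Ω, ∠Z = −∠Y = -84.99°
I = V/|Z| = 2.403 A
P = VI cos φ = 39 × 2.403 × cos(-84.99°) = 8.177 W

8.177 W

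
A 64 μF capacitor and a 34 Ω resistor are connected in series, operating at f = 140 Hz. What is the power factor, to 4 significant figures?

ω = 2πf = 879.6 rad/s
X_C = 1/(ωC) = 17.76 Ω
Z = 34.00 − j17.76 Ω
|Z| = √(34.00² + 17.76²) = 38.36 Ω
∠Z = arctan(-17.76/34.00) = -27.58°
cos φ = cos(-27.58°) = 0.8863

0.8863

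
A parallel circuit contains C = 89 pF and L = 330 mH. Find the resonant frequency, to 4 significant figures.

ω₀ = 1/√(LC) = 1/√(0.33 × 8.9e-11) = 184500 rad/s
f₀ = ω₀/(2π) = 29.37 kHz

29.37 kHz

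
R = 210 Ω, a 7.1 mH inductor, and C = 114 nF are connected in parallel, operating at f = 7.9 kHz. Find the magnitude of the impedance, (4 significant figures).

180.7 Ω

ω = 2πf = 49640 rad/s
X_L = ωL = 352.4 Ω
X_C = 1/(ωC) = 176.7 Ω
Parallel: admittances add. Y = 1/R + 1/(jωL) + jωC
Y = (0.004762 + j0.002821) S
|Y| = 0.005535 S → |Z| = 1/|Y| = 180.7 Ω, ∠Z = −∠Y = -30.64°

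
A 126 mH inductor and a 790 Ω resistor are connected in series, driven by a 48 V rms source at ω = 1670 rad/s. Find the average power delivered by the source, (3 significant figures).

X_L = ωL = 210 Ω
Z = 790 + j210 Ω
|Z| = √(790² + 210²) = 818 Ω
∠Z = arctan(210/790) = 14.9°
I = V/|Z| = 58.7 mA
P = VI cos φ = 48 × 0.0587 × cos(14.9°) = 2.72 W

2.72 W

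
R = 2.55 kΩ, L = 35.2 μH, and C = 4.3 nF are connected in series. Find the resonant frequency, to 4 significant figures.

ω₀ = 1/√(LC) = 1/√(3.52e-05 × 4.3e-09) = 2.57e+06 rad/s
f₀ = ω₀/(2π) = 409.1 kHz

409.1 kHz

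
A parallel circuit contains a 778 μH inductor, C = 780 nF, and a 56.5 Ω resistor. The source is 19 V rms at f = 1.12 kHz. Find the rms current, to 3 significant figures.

3.38 A

ω = 2πf = 7037 rad/s
X_L = ωL = 5.47 Ω
X_C = 1/(ωC) = 182 Ω
Parallel: admittances add. Y = 1/R + 1/(jωL) + jωC
Y = (0.0177 − j0.177) S
|Y| = 0.178 S → |Z| = 1/|Y| = 5.62 Ω, ∠Z = −∠Y = 84.3°
I = V/|Z| = 19/5.62 = 3.38 A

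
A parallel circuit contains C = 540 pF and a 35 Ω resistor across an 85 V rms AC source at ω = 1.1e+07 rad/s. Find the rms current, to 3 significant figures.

2.48 A

X_C = 1/(ωC) = 168 Ω
Parallel: admittances add. Y = 1/R + jωC
Y = (0.0286 + j0.00594) S
|Y| = 0.0292 S → |Z| = 1/|Y| = 34.3 Ω, ∠Z = −∠Y = -11.7°
I = V/|Z| = 85/34.3 = 2.48 A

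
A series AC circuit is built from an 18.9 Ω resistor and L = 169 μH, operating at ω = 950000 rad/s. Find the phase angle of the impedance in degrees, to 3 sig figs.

83.3°

X_L = ωL = 161 Ω
Z = 18.9 + j161 Ω
|Z| = √(18.9² + 161²) = 162 Ω
∠Z = arctan(161/18.9) = 83.3°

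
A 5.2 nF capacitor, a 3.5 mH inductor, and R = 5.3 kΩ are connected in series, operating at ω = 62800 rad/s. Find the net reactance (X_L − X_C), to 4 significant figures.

-2842 Ω

X_L = ωL = 219.8 Ω
X_C = 1/(ωC) = 3062 Ω
X = 219.8 − 3062 = -2842 Ω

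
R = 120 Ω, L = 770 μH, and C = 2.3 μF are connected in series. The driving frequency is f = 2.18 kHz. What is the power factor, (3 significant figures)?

0.985

ω = 2πf = 13700 rad/s
X_L = ωL = 10.5 Ω
X_C = 1/(ωC) = 31.7 Ω
Net reactance X = X_L − X_C = -21.2 Ω
Z = 120 − j21.2 Ω
|Z| = √(120² + 21.2²) = 122 Ω
∠Z = arctan(-21.2/120) = -10.0°
cos φ = cos(-10.0°) = 0.985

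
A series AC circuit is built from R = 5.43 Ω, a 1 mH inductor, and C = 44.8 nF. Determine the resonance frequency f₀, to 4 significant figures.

ω₀ = 1/√(LC) = 1/√(0.001 × 4.48e-08) = 149400 rad/s
f₀ = ω₀/(2π) = 23.78 kHz

23.78 kHz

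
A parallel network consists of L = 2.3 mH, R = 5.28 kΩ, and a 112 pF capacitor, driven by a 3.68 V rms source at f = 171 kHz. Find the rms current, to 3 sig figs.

1.26 mA

ω = 2πf = 1.074e+06 rad/s
X_L = ωL = 2470 Ω
X_C = 1/(ωC) = 8310 Ω
Parallel: admittances add. Y = 1/R + 1/(jωL) + jωC
Y = (0.000189 − j0.000284) S
|Y| = 0.000342 S → |Z| = 1/|Y| = 2930 Ω, ∠Z = −∠Y = 56.3°
I = V/|Z| = 3.68/2930 = 1.26 mA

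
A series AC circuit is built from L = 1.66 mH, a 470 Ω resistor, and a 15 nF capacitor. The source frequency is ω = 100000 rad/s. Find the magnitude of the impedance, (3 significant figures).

X_L = ωL = 166 Ω
X_C = 1/(ωC) = 667 Ω
Net reactance X = X_L − X_C = -501 Ω
Z = 470 − j501 Ω
|Z| = √(470² + 501²) = 687 Ω

687 Ω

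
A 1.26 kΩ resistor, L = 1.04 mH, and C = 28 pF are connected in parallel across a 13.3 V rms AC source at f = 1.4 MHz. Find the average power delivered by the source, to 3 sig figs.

140 mW

ω = 2πf = 8.796e+06 rad/s
X_L = ωL = 9150 Ω
X_C = 1/(ωC) = 4060 Ω
Parallel: admittances add. Y = 1/R + 1/(jωL) + jωC
Y = (0.000794 + j0.000137) S
|Y| = 0.000805 S → |Z| = 1/|Y| = 1240 Ω, ∠Z = −∠Y = -9.79°
I = V/|Z| = 10.7 mA
P = VI cos φ = 13.3 × 0.0107 × cos(-9.79°) = 140 mW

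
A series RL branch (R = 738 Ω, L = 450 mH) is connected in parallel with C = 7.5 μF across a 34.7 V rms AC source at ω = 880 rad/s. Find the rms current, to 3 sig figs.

X_L = ωL = 396 Ω
X_C = 1/(ωC) = 152 Ω
Branch 1 (R+jX_L): Z₁ = 738 + j396 Ω, |Z₁| = 838 Ω
Branch 2 (−jX_C): Z₂ = −j152 Ω
Parallel: Z = Z₁Z₂/(Z₁+Z₂), |Z| = 163 Ω, ∠Z = -80.1°
I = V/|Z| = 34.7/163 = 213 mA

213 mA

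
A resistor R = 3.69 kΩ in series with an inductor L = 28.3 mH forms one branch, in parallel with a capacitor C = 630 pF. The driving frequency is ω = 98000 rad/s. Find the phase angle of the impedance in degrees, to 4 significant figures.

X_L = ωL = 2773 Ω
X_C = 1/(ωC) = 16200 Ω
Branch 1 (R+jX_L): Z₁ = 3690 + j2773 Ω, |Z₁| = 4616 Ω
Branch 2 (−jX_C): Z₂ = −j16200 Ω
Parallel: Z = Z₁Z₂/(Z₁+Z₂), |Z| = 5371 Ω, ∠Z = 21.56°

21.56°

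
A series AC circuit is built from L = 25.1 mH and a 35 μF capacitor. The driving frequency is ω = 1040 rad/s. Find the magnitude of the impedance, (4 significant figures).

1.369 Ω

X_L = ωL = 26.10 Ω
X_C = 1/(ωC) = 27.47 Ω
Net reactance X = X_L − X_C = -1.369 Ω
Z = − j1.369 Ω
|Z| = √(0² + 1.369²) = 1.369 Ω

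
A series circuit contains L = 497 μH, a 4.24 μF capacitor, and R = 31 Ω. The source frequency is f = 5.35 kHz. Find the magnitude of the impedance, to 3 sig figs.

32.5 Ω

ω = 2πf = 33620 rad/s
X_L = ωL = 16.7 Ω
X_C = 1/(ωC) = 7.02 Ω
Net reactance X = X_L − X_C = 9.69 Ω
Z = 31.0 + j9.69 Ω
|Z| = √(31.0² + 9.69²) = 32.5 Ω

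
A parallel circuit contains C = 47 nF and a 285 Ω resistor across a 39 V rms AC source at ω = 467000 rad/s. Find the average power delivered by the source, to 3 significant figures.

5.34 W

X_C = 1/(ωC) = 45.6 Ω
Parallel: admittances add. Y = 1/R + jωC
Y = (0.00351 + j0.0219) S
|Y| = 0.0222 S → |Z| = 1/|Y| = 45.0 Ω, ∠Z = −∠Y = -80.9°
I = V/|Z| = 867 mA
P = VI cos φ = 39 × 0.867 × cos(-80.9°) = 5.34 W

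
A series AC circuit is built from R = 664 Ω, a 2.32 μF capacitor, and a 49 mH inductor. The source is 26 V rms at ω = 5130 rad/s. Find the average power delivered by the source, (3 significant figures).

X_L = ωL = 251 Ω
X_C = 1/(ωC) = 84.0 Ω
Net reactance X = X_L − X_C = 167 Ω
Z = 664 + j167 Ω
|Z| = √(664² + 167²) = 685 Ω
∠Z = arctan(167/664) = 14.1°
I = V/|Z| = 38.0 mA
P = VI cos φ = 26 × 0.0380 × cos(14.1°) = 957 mW

957 mW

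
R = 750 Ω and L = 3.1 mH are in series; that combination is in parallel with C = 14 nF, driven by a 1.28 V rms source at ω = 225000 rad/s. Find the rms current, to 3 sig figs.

3.31 mA

X_L = ωL = 698 Ω
X_C = 1/(ωC) = 317 Ω
Branch 1 (R+jX_L): Z₁ = 750 + j698 Ω, |Z₁| = 1020 Ω
Branch 2 (−jX_C): Z₂ = −j317 Ω
Parallel: Z = Z₁Z₂/(Z₁+Z₂), |Z| = 387 Ω, ∠Z = -73.9°
I = V/|Z| = 1.28/387 = 3.31 mA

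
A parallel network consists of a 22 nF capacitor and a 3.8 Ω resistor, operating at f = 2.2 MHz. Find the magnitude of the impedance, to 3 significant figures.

2.49 Ω

ω = 2πf = 1.382e+07 rad/s
X_C = 1/(ωC) = 3.29 Ω
Parallel: admittances add. Y = 1/R + jωC
Y = (0.263 + j0.304) S
|Y| = 0.402 S → |Z| = 1/|Y| = 2.49 Ω, ∠Z = −∠Y = -49.1°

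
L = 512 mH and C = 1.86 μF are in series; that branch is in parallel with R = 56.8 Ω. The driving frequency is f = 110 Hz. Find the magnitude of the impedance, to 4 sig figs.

56.30 Ω

ω = 2πf = 691.2 rad/s
X_L = ωL = 353.9 Ω
X_C = 1/(ωC) = 777.9 Ω
Branch 1: Z₁ = R = 56.80 Ω
Branch 2 (series LC): Z₂ = j(X_L − X_C) = −j424.0 Ω
Parallel: Z = Z₁Z₂/(Z₁+Z₂), |Z| = 56.30 Ω, ∠Z = -7.630°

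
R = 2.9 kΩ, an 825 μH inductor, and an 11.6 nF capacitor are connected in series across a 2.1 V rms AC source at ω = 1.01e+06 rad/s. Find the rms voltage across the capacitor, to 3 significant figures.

0.0598 V

X_L = ωL = 833 Ω
X_C = 1/(ωC) = 85.4 Ω
Net reactance X = X_L − X_C = 748 Ω
Z = 2900 + j748 Ω
|Z| = √(2900² + 748²) = 2990 Ω
I = V/|Z| = 701 μA
V_C = I·|Z_C| = 0.000701 × 85.4 = 0.0598 V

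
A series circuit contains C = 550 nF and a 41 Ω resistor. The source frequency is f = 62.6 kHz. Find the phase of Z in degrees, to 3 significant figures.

-6.43°

ω = 2πf = 393300 rad/s
X_C = 1/(ωC) = 4.62 Ω
Z = 41.0 − j4.62 Ω
|Z| = √(41.0² + 4.62²) = 41.3 Ω
∠Z = arctan(-4.62/41.0) = -6.43°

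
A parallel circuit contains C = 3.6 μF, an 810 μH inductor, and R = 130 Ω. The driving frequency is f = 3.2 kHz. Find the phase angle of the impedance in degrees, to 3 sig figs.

ω = 2πf = 20110 rad/s
X_L = ωL = 16.3 Ω
X_C = 1/(ωC) = 13.8 Ω
Parallel: admittances add. Y = 1/R + 1/(jωL) + jωC
Y = (0.00769 + j0.0110) S
|Y| = 0.0134 S → |Z| = 1/|Y| = 74.6 Ω, ∠Z = −∠Y = -55.0°

-55.0°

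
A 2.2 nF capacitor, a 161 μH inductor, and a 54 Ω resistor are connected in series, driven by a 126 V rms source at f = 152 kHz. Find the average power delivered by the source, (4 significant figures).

ω = 2πf = 955000 rad/s
X_L = ωL = 153.8 Ω
X_C = 1/(ωC) = 475.9 Ω
Net reactance X = X_L − X_C = -322.2 Ω
Z = 54.00 − j322.2 Ω
|Z| = √(54.00² + 322.2²) = 326.7 Ω
∠Z = arctan(-322.2/54.00) = -80.49°
I = V/|Z| = 385.7 mA
P = VI cos φ = 126 × 0.3857 × cos(-80.49°) = 8.034 W

8.034 W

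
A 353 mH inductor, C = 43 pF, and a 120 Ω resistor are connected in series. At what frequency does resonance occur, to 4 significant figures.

40.85 kHz

ω₀ = 1/√(LC) = 1/√(0.353 × 4.3e-11) = 256700 rad/s
f₀ = ω₀/(2π) = 40.85 kHz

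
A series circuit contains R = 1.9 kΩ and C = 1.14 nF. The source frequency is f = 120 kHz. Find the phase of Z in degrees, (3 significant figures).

ω = 2πf = 754000 rad/s
X_C = 1/(ωC) = 1160 Ω
Z = 1900 − j1160 Ω
|Z| = √(1900² + 1160²) = 2230 Ω
∠Z = arctan(-1160/1900) = -31.5°

-31.5°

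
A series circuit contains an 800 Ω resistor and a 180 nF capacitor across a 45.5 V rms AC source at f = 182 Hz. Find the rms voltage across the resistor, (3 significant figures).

7.39 V

ω = 2πf = 1144 rad/s
X_C = 1/(ωC) = 4860 Ω
Z = 800 − j4860 Ω
|Z| = √(800² + 4860²) = 4920 Ω
I = V/|Z| = 9.24 mA
V_R = I·|Z_R| = 0.00924 × 800 = 7.39 V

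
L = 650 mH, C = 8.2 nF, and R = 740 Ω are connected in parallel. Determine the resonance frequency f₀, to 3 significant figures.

2.18 kHz

ω₀ = 1/√(LC) = 1/√(0.65 × 8.2e-09) = 13700 rad/s
f₀ = ω₀/(2π) = 2.18 kHz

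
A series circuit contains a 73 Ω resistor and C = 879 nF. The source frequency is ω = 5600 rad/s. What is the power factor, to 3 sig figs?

X_C = 1/(ωC) = 203 Ω
Z = 73.0 − j203 Ω
|Z| = √(73.0² + 203²) = 216 Ω
∠Z = arctan(-203/73.0) = -70.2°
cos φ = cos(-70.2°) = 0.338

0.338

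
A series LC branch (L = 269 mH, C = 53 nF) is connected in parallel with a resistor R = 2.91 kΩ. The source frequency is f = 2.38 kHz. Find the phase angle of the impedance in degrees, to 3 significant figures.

ω = 2πf = 14950 rad/s
X_L = ωL = 4020 Ω
X_C = 1/(ωC) = 1260 Ω
Branch 1: Z₁ = R = 2910 Ω
Branch 2 (series LC): Z₂ = j(X_L − X_C) = j2760 Ω
Parallel: Z = Z₁Z₂/(Z₁+Z₂), |Z| = 2000 Ω, ∠Z = 46.5°

46.5°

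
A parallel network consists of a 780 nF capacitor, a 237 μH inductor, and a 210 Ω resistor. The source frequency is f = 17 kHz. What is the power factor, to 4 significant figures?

ω = 2πf = 106800 rad/s
X_L = ωL = 25.31 Ω
X_C = 1/(ωC) = 12.00 Ω
Parallel: admittances add. Y = 1/R + 1/(jωL) + jωC
Y = (0.004762 + j0.04381) S
|Y| = 0.04407 S → |Z| = 1/|Y| = 22.69 Ω, ∠Z = −∠Y = -83.80°
cos φ = cos(-83.80°) = 0.1081

0.1081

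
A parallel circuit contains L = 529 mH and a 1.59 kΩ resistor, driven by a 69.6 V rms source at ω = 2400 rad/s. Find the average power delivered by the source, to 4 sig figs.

3.047 W

X_L = ωL = 1270 Ω
Parallel: admittances add. Y = 1/R + 1/(jωL)
Y = (0.0006289 − j0.0007876) S
|Y| = 0.001008 S → |Z| = 1/|Y| = 992.1 Ω, ∠Z = −∠Y = 51.39°
I = V/|Z| = 70.15 mA
P = VI cos φ = 69.6 × 0.07015 × cos(51.39°) = 3.047 W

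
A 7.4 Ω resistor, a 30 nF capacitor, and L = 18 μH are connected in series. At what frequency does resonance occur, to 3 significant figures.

ω₀ = 1/√(LC) = 1/√(1.8e-05 × 3e-08) = 1.361e+06 rad/s
f₀ = ω₀/(2π) = 217 kHz

217 kHz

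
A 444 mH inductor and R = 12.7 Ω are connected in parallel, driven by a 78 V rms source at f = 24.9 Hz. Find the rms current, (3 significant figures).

6.24 A

ω = 2πf = 156.5 rad/s
X_L = ωL = 69.5 Ω
Parallel: admittances add. Y = 1/R + 1/(jωL)
Y = (0.0787 − j0.0144) S
|Y| = 0.0800 S → |Z| = 1/|Y| = 12.5 Ω, ∠Z = −∠Y = 10.4°
I = V/|Z| = 78/12.5 = 6.24 A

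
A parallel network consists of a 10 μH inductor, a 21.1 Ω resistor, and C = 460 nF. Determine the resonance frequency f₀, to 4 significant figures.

ω₀ = 1/√(LC) = 1/√(1e-05 × 4.6e-07) = 466300 rad/s
f₀ = ω₀/(2π) = 74.21 kHz

74.21 kHz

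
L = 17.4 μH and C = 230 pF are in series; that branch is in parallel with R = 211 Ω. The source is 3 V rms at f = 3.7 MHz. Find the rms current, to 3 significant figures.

ω = 2πf = 2.325e+07 rad/s
X_L = ωL = 405 Ω
X_C = 1/(ωC) = 187 Ω
Branch 1: Z₁ = R = 211 Ω
Branch 2 (series LC): Z₂ = j(X_L − X_C) = j217 Ω
Parallel: Z = Z₁Z₂/(Z₁+Z₂), |Z| = 151 Ω, ∠Z = 44.1°
I = V/|Z| = 3/151 = 19.8 mA

19.8 mA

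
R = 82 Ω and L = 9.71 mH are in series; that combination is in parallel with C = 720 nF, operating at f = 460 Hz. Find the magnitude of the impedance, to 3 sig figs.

ω = 2πf = 2890 rad/s
X_L = ωL = 28.1 Ω
X_C = 1/(ωC) = 481 Ω
Branch 1 (R+jX_L): Z₁ = 82.0 + j28.1 Ω, |Z₁| = 86.7 Ω
Branch 2 (−jX_C): Z₂ = −j481 Ω
Parallel: Z = Z₁Z₂/(Z₁+Z₂), |Z| = 90.6 Ω, ∠Z = 8.62°

90.6 Ω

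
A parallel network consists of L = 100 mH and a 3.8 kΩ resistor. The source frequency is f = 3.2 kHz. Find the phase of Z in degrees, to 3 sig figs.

62.1°

ω = 2πf = 20110 rad/s
X_L = ωL = 2010 Ω
Parallel: admittances add. Y = 1/R + 1/(jωL)
Y = (0.000263 − j0.000497) S
|Y| = 0.000563 S → |Z| = 1/|Y| = 1780 Ω, ∠Z = −∠Y = 62.1°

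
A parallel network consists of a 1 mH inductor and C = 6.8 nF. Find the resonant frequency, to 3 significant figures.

ω₀ = 1/√(LC) = 1/√(0.001 × 6.8e-09) = 383500 rad/s
f₀ = ω₀/(2π) = 61.0 kHz

61.0 kHz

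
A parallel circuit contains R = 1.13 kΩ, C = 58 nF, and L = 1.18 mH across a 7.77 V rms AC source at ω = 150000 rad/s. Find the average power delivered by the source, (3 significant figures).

X_L = ωL = 177 Ω
X_C = 1/(ωC) = 115 Ω
Parallel: admittances add. Y = 1/R + 1/(jωL) + jωC
Y = (0.000885 + j0.00305) S
|Y| = 0.00318 S → |Z| = 1/|Y| = 315 Ω, ∠Z = −∠Y = -73.8°
I = V/|Z| = 24.7 mA
P = VI cos φ = 7.77 × 0.0247 × cos(-73.8°) = 53.4 mW

53.4 mW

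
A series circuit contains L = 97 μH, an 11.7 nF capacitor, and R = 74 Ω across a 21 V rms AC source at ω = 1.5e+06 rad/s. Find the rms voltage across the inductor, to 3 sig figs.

X_L = ωL = 146 Ω
X_C = 1/(ωC) = 57.0 Ω
Net reactance X = X_L − X_C = 88.5 Ω
Z = 74.0 + j88.5 Ω
|Z| = √(74.0² + 88.5²) = 115 Ω
I = V/|Z| = 182 mA
V_L = I·|Z_L| = 0.182 × 146 = 26.5 V

26.5 V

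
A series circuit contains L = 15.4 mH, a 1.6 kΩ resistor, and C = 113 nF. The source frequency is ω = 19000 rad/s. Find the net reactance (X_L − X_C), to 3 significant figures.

-173 Ω

X_L = ωL = 293 Ω
X_C = 1/(ωC) = 466 Ω
X = 293 − 466 = -173 Ω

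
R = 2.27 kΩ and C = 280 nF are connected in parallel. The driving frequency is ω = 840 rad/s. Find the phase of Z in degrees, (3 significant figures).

-28.1°

X_C = 1/(ωC) = 4250 Ω
Parallel: admittances add. Y = 1/R + jωC
Y = (0.000441 + j0.000235) S
|Y| = 0.000499 S → |Z| = 1/|Y| = 2000 Ω, ∠Z = −∠Y = -28.1°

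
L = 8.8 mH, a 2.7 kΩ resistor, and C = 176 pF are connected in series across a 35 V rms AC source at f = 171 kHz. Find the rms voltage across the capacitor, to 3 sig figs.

ω = 2πf = 1.074e+06 rad/s
X_L = ωL = 9450 Ω
X_C = 1/(ωC) = 5290 Ω
Net reactance X = X_L − X_C = 4170 Ω
Z = 2700 + j4170 Ω
|Z| = √(2700² + 4170²) = 4970 Ω
I = V/|Z| = 7.05 mA
V_C = I·|Z_C| = 0.00705 × 5290 = 37.3 V

37.3 V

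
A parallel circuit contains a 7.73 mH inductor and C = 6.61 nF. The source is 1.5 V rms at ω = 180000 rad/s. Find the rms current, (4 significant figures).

706.6 μA

X_L = ωL = 1391 Ω
X_C = 1/(ωC) = 840.5 Ω
Parallel: admittances add. Y = 1/(jωL) + jωC
Y = (0 + j0.0004711) S
|Y| = 0.0004711 S → |Z| = 1/|Y| = 2123 Ω, ∠Z = −∠Y = -90.00°
I = V/|Z| = 1.5/2123 = 706.6 μA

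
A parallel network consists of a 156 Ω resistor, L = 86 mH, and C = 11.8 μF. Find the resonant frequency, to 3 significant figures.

158 Hz

ω₀ = 1/√(LC) = 1/√(0.086 × 1.18e-05) = 992.7 rad/s
f₀ = ω₀/(2π) = 158 Hz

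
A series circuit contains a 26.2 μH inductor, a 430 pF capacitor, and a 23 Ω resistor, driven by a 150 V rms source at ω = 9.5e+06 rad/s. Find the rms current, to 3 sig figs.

X_L = ωL = 249 Ω
X_C = 1/(ωC) = 245 Ω
Net reactance X = X_L − X_C = 4.10 Ω
Z = 23.0 + j4.10 Ω
|Z| = √(23.0² + 4.10²) = 23.4 Ω
I = V/|Z| = 150/23.4 = 6.42 A

6.42 A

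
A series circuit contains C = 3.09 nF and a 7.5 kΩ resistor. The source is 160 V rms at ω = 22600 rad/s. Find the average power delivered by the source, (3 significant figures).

735 mW

X_C = 1/(ωC) = 14300 Ω
Z = 7500 − j14300 Ω
|Z| = √(7500² + 14300²) = 16200 Ω
∠Z = arctan(-14300/7500) = -62.4°
I = V/|Z| = 9.90 mA
P = VI cos φ = 160 × 0.00990 × cos(-62.4°) = 735 mW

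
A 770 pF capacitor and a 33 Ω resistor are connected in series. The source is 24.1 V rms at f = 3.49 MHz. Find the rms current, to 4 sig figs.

ω = 2πf = 2.193e+07 rad/s
X_C = 1/(ωC) = 59.22 Ω
Z = 33.00 − j59.22 Ω
|Z| = √(33.00² + 59.22²) = 67.80 Ω
I = V/|Z| = 24.1/67.80 = 355.5 mA

355.5 mA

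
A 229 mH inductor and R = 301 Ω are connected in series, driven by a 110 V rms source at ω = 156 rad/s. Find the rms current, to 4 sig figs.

362.9 mA

X_L = ωL = 35.72 Ω
Z = 301.0 + j35.72 Ω
|Z| = √(301.0² + 35.72²) = 303.1 Ω
I = V/|Z| = 110/303.1 = 362.9 mA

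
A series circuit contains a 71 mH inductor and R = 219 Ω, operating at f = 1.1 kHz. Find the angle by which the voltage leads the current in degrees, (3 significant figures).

65.9°

ω = 2πf = 6912 rad/s
X_L = ωL = 491 Ω
Z = 219 + j491 Ω
|Z| = √(219² + 491²) = 537 Ω
∠Z = arctan(491/219) = 65.9°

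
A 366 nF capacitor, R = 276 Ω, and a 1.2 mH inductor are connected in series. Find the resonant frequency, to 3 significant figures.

ω₀ = 1/√(LC) = 1/√(0.0012 × 3.66e-07) = 47720 rad/s
f₀ = ω₀/(2π) = 7.59 kHz

7.59 kHz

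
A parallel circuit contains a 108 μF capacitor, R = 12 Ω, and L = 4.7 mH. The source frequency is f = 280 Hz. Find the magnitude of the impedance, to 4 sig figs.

ω = 2πf = 1759 rad/s
X_L = ωL = 8.269 Ω
X_C = 1/(ωC) = 5.263 Ω
Parallel: admittances add. Y = 1/R + 1/(jωL) + jωC
Y = (0.08333 + j0.06907) S
|Y| = 0.1082 S → |Z| = 1/|Y| = 9.239 Ω, ∠Z = −∠Y = -39.65°

9.239 Ω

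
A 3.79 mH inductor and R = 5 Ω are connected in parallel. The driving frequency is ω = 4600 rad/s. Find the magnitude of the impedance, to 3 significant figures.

X_L = ωL = 17.4 Ω
Parallel: admittances add. Y = 1/R + 1/(jωL)
Y = (0.200 − j0.0574) S
|Y| = 0.208 S → |Z| = 1/|Y| = 4.81 Ω, ∠Z = −∠Y = 16.0°

4.81 Ω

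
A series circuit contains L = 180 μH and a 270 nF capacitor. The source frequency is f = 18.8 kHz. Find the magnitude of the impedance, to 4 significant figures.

ω = 2πf = 118100 rad/s
X_L = ωL = 21.26 Ω
X_C = 1/(ωC) = 31.35 Ω
Net reactance X = X_L − X_C = -10.09 Ω
Z = − j10.09 Ω
|Z| = √(0² + 10.09²) = 10.09 Ω

10.09 Ω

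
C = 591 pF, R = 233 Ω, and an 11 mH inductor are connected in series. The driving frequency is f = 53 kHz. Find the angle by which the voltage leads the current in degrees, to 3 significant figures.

ω = 2πf = 333000 rad/s
X_L = ωL = 3660 Ω
X_C = 1/(ωC) = 5080 Ω
Net reactance X = X_L − X_C = -1420 Ω
Z = 233 − j1420 Ω
|Z| = √(233² + 1420²) = 1440 Ω
∠Z = arctan(-1420/233) = -80.7°

-80.7°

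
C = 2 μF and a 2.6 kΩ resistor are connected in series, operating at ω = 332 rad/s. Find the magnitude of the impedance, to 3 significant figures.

3000 Ω

X_C = 1/(ωC) = 1510 Ω
Z = 2600 − j1510 Ω
|Z| = √(2600² + 1510²) = 3000 Ω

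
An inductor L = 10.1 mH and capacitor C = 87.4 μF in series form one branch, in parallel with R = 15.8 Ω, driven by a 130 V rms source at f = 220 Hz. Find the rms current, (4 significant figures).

24.31 A

ω = 2πf = 1382 rad/s
X_L = ωL = 13.96 Ω
X_C = 1/(ωC) = 8.277 Ω
Branch 1: Z₁ = R = 15.80 Ω
Branch 2 (series LC): Z₂ = j(X_L − X_C) = j5.684 Ω
Parallel: Z = Z₁Z₂/(Z₁+Z₂), |Z| = 5.348 Ω, ∠Z = 70.21°
I = V/|Z| = 130/5.348 = 24.31 A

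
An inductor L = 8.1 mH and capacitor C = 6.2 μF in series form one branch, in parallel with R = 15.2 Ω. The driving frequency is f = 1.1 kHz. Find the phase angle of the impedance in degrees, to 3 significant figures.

ω = 2πf = 6912 rad/s
X_L = ωL = 56.0 Ω
X_C = 1/(ωC) = 23.3 Ω
Branch 1: Z₁ = R = 15.2 Ω
Branch 2 (series LC): Z₂ = j(X_L − X_C) = j32.6 Ω
Parallel: Z = Z₁Z₂/(Z₁+Z₂), |Z| = 13.8 Ω, ∠Z = 25.0°

25.0°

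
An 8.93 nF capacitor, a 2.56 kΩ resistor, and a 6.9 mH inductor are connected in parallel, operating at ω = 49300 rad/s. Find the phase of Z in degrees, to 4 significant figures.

81.12°

X_L = ωL = 340.2 Ω
X_C = 1/(ωC) = 2271 Ω
Parallel: admittances add. Y = 1/R + 1/(jωL) + jωC
Y = (0.0003906 − j0.002499) S
|Y| = 0.002530 S → |Z| = 1/|Y| = 395.3 Ω, ∠Z = −∠Y = 81.12°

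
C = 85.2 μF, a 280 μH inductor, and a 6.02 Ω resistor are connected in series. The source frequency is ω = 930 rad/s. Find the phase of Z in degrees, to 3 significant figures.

-64.0°

X_L = ωL = 0.260 Ω
X_C = 1/(ωC) = 12.6 Ω
Net reactance X = X_L − X_C = -12.4 Ω
Z = 6.02 − j12.4 Ω
|Z| = √(6.02² + 12.4²) = 13.7 Ω
∠Z = arctan(-12.4/6.02) = -64.0°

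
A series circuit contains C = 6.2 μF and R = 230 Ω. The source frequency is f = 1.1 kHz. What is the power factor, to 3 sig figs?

0.995

ω = 2πf = 6912 rad/s
X_C = 1/(ωC) = 23.3 Ω
Z = 230 − j23.3 Ω
|Z| = √(230² + 23.3²) = 231 Ω
∠Z = arctan(-23.3/230) = -5.79°
cos φ = cos(-5.79°) = 0.995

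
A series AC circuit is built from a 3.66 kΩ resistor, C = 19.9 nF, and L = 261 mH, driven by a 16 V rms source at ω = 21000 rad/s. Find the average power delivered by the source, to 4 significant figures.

X_L = ωL = 5481 Ω
X_C = 1/(ωC) = 2393 Ω
Net reactance X = X_L − X_C = 3088 Ω
Z = 3660 + j3088 Ω
|Z| = √(3660² + 3088²) = 4789 Ω
∠Z = arctan(3088/3660) = 40.16°
I = V/|Z| = 3.341 mA
P = VI cos φ = 16 × 0.003341 × cos(40.16°) = 40.86 mW

40.86 mW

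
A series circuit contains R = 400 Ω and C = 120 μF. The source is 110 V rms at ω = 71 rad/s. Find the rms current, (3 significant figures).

264 mA

X_C = 1/(ωC) = 117 Ω
Z = 400 − j117 Ω
|Z| = √(400² + 117²) = 417 Ω
I = V/|Z| = 110/417 = 264 mA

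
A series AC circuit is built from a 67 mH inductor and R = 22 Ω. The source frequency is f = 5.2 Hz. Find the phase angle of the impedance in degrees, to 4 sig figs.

5.682°

ω = 2πf = 32.67 rad/s
X_L = ωL = 2.189 Ω
Z = 22.00 + j2.189 Ω
|Z| = √(22.00² + 2.189²) = 22.11 Ω
∠Z = arctan(2.189/22.00) = 5.682°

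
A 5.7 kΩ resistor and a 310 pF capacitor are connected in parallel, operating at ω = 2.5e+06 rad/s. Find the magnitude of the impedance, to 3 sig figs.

X_C = 1/(ωC) = 1290 Ω
Parallel: admittances add. Y = 1/R + jωC
Y = (0.000175 + j0.000775) S
|Y| = 0.000795 S → |Z| = 1/|Y| = 1260 Ω, ∠Z = −∠Y = -77.2°

1260 Ω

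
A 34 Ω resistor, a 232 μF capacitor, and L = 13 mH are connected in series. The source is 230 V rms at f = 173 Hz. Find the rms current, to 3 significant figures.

6.48 A

ω = 2πf = 1087 rad/s
X_L = ωL = 14.1 Ω
X_C = 1/(ωC) = 3.97 Ω
Net reactance X = X_L − X_C = 10.2 Ω
Z = 34.0 + j10.2 Ω
|Z| = √(34.0² + 10.2²) = 35.5 Ω
I = V/|Z| = 230/35.5 = 6.48 A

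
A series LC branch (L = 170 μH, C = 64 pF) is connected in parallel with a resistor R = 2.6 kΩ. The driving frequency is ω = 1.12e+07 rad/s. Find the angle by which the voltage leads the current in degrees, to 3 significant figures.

X_L = ωL = 1900 Ω
X_C = 1/(ωC) = 1400 Ω
Branch 1: Z₁ = R = 2600 Ω
Branch 2 (series LC): Z₂ = j(X_L − X_C) = j509 Ω
Parallel: Z = Z₁Z₂/(Z₁+Z₂), |Z| = 499 Ω, ∠Z = 78.9°

78.9°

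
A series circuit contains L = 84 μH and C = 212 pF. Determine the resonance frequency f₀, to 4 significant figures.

ω₀ = 1/√(LC) = 1/√(8.4e-05 × 2.12e-10) = 7.494e+06 rad/s
f₀ = ω₀/(2π) = 1.193 MHz

1.193 MHz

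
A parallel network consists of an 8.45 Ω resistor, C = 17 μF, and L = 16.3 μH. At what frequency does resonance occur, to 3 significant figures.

9.56 kHz

ω₀ = 1/√(LC) = 1/√(1.63e-05 × 1.7e-05) = 60070 rad/s
f₀ = ω₀/(2π) = 9.56 kHz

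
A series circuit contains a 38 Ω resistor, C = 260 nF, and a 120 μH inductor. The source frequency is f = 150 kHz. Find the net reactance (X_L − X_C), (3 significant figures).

109 Ω

ω = 2πf = 942500 rad/s
X_L = ωL = 113 Ω
X_C = 1/(ωC) = 4.08 Ω
X = 113 − 4.08 = 109 Ω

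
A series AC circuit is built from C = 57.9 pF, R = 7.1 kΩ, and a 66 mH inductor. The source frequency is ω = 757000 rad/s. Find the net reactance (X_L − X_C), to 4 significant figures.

27150 Ω

X_L = ωL = 49960 Ω
X_C = 1/(ωC) = 22820 Ω
X = 49960 − 22820 = 27150 Ω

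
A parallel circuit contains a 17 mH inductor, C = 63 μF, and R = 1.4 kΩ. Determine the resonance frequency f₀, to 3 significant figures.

154 Hz

ω₀ = 1/√(LC) = 1/√(0.017 × 6.3e-05) = 966.3 rad/s
f₀ = ω₀/(2π) = 154 Hz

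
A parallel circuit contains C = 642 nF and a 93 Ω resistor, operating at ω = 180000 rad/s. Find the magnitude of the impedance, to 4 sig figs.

8.616 Ω

X_C = 1/(ωC) = 8.654 Ω
Parallel: admittances add. Y = 1/R + jωC
Y = (0.01075 + j0.1156) S
|Y| = 0.1161 S → |Z| = 1/|Y| = 8.616 Ω, ∠Z = −∠Y = -84.68°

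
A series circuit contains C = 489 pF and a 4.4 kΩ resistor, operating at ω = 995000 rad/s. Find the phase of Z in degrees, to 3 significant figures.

-25.0°

X_C = 1/(ωC) = 2060 Ω
Z = 4400 − j2060 Ω
|Z| = √(4400² + 2060²) = 4860 Ω
∠Z = arctan(-2060/4400) = -25.0°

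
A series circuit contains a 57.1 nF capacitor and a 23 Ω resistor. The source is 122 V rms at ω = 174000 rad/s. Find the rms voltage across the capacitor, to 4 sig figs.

X_C = 1/(ωC) = 100.7 Ω
Z = 23.00 − j100.7 Ω
|Z| = √(23.00² + 100.7²) = 103.2 Ω
I = V/|Z| = 1.182 A
V_C = I·|Z_C| = 1.182 × 100.7 = 118.9 V

118.9 V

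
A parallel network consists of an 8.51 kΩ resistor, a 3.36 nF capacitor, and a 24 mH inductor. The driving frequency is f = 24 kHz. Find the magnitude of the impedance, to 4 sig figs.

3867 Ω

ω = 2πf = 150800 rad/s
X_L = ωL = 3619 Ω
X_C = 1/(ωC) = 1974 Ω
Parallel: admittances add. Y = 1/R + 1/(jωL) + jωC
Y = (0.0001175 + j0.0002304) S
|Y| = 0.0002586 S → |Z| = 1/|Y| = 3867 Ω, ∠Z = −∠Y = -62.97°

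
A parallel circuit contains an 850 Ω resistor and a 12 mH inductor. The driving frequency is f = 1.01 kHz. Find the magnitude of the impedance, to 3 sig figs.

ω = 2πf = 6346 rad/s
X_L = ωL = 76.2 Ω
Parallel: admittances add. Y = 1/R + 1/(jωL)
Y = (0.00118 − j0.0131) S
|Y| = 0.0132 S → |Z| = 1/|Y| = 75.8 Ω, ∠Z = −∠Y = 84.9°

75.8 Ω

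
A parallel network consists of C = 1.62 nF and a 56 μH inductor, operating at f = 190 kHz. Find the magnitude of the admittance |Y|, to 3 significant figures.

ω = 2πf = 1.194e+06 rad/s
X_L = ωL = 66.9 Ω
X_C = 1/(ωC) = 517 Ω
Parallel: admittances add. Y = 1/(jωL) + jωC
Y = (0 − j0.0130) S
|Y| = 0.0130 S → |Z| = 1/|Y| = 76.8 Ω, ∠Z = −∠Y = 90.0°

13.0 mS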